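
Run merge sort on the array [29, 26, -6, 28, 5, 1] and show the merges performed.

Divide and conquer:
  Merge [26] + [-6] -> [-6, 26]
  Merge [29] + [-6, 26] -> [-6, 26, 29]
  Merge [5] + [1] -> [1, 5]
  Merge [28] + [1, 5] -> [1, 5, 28]
  Merge [-6, 26, 29] + [1, 5, 28] -> [-6, 1, 5, 26, 28, 29]


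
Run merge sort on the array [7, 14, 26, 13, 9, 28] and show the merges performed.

Divide and conquer:
  Merge [14] + [26] -> [14, 26]
  Merge [7] + [14, 26] -> [7, 14, 26]
  Merge [9] + [28] -> [9, 28]
  Merge [13] + [9, 28] -> [9, 13, 28]
  Merge [7, 14, 26] + [9, 13, 28] -> [7, 9, 13, 14, 26, 28]


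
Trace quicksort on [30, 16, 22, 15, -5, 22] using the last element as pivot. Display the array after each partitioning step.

Partition 1: pivot=22 at index 4 -> [16, 22, 15, -5, 22, 30]
Partition 2: pivot=-5 at index 0 -> [-5, 22, 15, 16, 22, 30]
Partition 3: pivot=16 at index 2 -> [-5, 15, 16, 22, 22, 30]


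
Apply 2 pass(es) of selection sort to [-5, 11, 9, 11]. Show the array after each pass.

Pass 1: Select minimum -5 at index 0, swap -> [-5, 11, 9, 11]
Pass 2: Select minimum 9 at index 2, swap -> [-5, 9, 11, 11]


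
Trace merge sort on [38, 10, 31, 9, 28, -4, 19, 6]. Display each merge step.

Divide and conquer:
  Merge [38] + [10] -> [10, 38]
  Merge [31] + [9] -> [9, 31]
  Merge [10, 38] + [9, 31] -> [9, 10, 31, 38]
  Merge [28] + [-4] -> [-4, 28]
  Merge [19] + [6] -> [6, 19]
  Merge [-4, 28] + [6, 19] -> [-4, 6, 19, 28]
  Merge [9, 10, 31, 38] + [-4, 6, 19, 28] -> [-4, 6, 9, 10, 19, 28, 31, 38]


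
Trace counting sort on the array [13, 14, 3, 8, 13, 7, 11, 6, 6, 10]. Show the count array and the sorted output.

Count array: [0, 0, 0, 1, 0, 0, 2, 1, 1, 0, 1, 1, 0, 2, 1]
(count[i] = number of elements equal to i)
Cumulative count: [0, 0, 0, 1, 1, 1, 3, 4, 5, 5, 6, 7, 7, 9, 10]
Sorted: [3, 6, 6, 7, 8, 10, 11, 13, 13, 14]


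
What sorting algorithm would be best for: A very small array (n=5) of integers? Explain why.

Best choice: Insertion sort
Reason: For tiny inputs the O(n^2) overhead is negligible and insertion sort has minimal constant factors


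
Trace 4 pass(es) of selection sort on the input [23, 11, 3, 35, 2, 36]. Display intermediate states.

Pass 1: Select minimum 2 at index 4, swap -> [2, 11, 3, 35, 23, 36]
Pass 2: Select minimum 3 at index 2, swap -> [2, 3, 11, 35, 23, 36]
Pass 3: Select minimum 11 at index 2, swap -> [2, 3, 11, 35, 23, 36]
Pass 4: Select minimum 23 at index 4, swap -> [2, 3, 11, 23, 35, 36]


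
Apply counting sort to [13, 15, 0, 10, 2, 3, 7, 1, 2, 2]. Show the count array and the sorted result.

Count array: [1, 1, 3, 1, 0, 0, 0, 1, 0, 0, 1, 0, 0, 1, 0, 1]
(count[i] = number of elements equal to i)
Cumulative count: [1, 2, 5, 6, 6, 6, 6, 7, 7, 7, 8, 8, 8, 9, 9, 10]
Sorted: [0, 1, 2, 2, 2, 3, 7, 10, 13, 15]


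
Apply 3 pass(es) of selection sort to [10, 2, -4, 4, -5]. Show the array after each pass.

Pass 1: Select minimum -5 at index 4, swap -> [-5, 2, -4, 4, 10]
Pass 2: Select minimum -4 at index 2, swap -> [-5, -4, 2, 4, 10]
Pass 3: Select minimum 2 at index 2, swap -> [-5, -4, 2, 4, 10]


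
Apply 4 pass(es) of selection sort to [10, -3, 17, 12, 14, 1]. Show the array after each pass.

Pass 1: Select minimum -3 at index 1, swap -> [-3, 10, 17, 12, 14, 1]
Pass 2: Select minimum 1 at index 5, swap -> [-3, 1, 17, 12, 14, 10]
Pass 3: Select minimum 10 at index 5, swap -> [-3, 1, 10, 12, 14, 17]
Pass 4: Select minimum 12 at index 3, swap -> [-3, 1, 10, 12, 14, 17]


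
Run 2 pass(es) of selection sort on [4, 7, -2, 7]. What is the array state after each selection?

Pass 1: Select minimum -2 at index 2, swap -> [-2, 7, 4, 7]
Pass 2: Select minimum 4 at index 2, swap -> [-2, 4, 7, 7]


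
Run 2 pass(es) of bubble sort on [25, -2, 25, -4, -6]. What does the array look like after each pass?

After pass 1: [-2, 25, -4, -6, 25] (3 swaps)
After pass 2: [-2, -4, -6, 25, 25] (2 swaps)
Total swaps: 5


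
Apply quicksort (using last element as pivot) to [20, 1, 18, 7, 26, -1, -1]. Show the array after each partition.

Partition 1: pivot=-1 at index 1 -> [-1, -1, 18, 7, 26, 20, 1]
Partition 2: pivot=1 at index 2 -> [-1, -1, 1, 7, 26, 20, 18]
Partition 3: pivot=18 at index 4 -> [-1, -1, 1, 7, 18, 20, 26]
Partition 4: pivot=26 at index 6 -> [-1, -1, 1, 7, 18, 20, 26]


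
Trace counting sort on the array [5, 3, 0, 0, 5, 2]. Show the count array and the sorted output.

Count array: [2, 0, 1, 1, 0, 2]
(count[i] = number of elements equal to i)
Cumulative count: [2, 2, 3, 4, 4, 6]
Sorted: [0, 0, 2, 3, 5, 5]


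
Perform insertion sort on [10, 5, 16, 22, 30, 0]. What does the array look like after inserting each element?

First element 10 is already 'sorted'
Insert 5: shifted 1 elements -> [5, 10, 16, 22, 30, 0]
Insert 16: shifted 0 elements -> [5, 10, 16, 22, 30, 0]
Insert 22: shifted 0 elements -> [5, 10, 16, 22, 30, 0]
Insert 30: shifted 0 elements -> [5, 10, 16, 22, 30, 0]
Insert 0: shifted 5 elements -> [0, 5, 10, 16, 22, 30]


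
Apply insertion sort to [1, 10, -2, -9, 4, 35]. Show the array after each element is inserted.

First element 1 is already 'sorted'
Insert 10: shifted 0 elements -> [1, 10, -2, -9, 4, 35]
Insert -2: shifted 2 elements -> [-2, 1, 10, -9, 4, 35]
Insert -9: shifted 3 elements -> [-9, -2, 1, 10, 4, 35]
Insert 4: shifted 1 elements -> [-9, -2, 1, 4, 10, 35]
Insert 35: shifted 0 elements -> [-9, -2, 1, 4, 10, 35]


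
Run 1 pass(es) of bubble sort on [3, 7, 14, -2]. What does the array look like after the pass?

After pass 1: [3, 7, -2, 14] (1 swaps)
Total swaps: 1


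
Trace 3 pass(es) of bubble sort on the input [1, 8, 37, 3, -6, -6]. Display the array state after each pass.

After pass 1: [1, 8, 3, -6, -6, 37] (3 swaps)
After pass 2: [1, 3, -6, -6, 8, 37] (3 swaps)
After pass 3: [1, -6, -6, 3, 8, 37] (2 swaps)
Total swaps: 8


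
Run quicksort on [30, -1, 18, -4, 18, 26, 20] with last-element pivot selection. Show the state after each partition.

Partition 1: pivot=20 at index 4 -> [-1, 18, -4, 18, 20, 26, 30]
Partition 2: pivot=18 at index 3 -> [-1, 18, -4, 18, 20, 26, 30]
Partition 3: pivot=-4 at index 0 -> [-4, 18, -1, 18, 20, 26, 30]
Partition 4: pivot=-1 at index 1 -> [-4, -1, 18, 18, 20, 26, 30]
Partition 5: pivot=30 at index 6 -> [-4, -1, 18, 18, 20, 26, 30]


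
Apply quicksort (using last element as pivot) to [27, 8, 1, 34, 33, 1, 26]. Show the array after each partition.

Partition 1: pivot=26 at index 3 -> [8, 1, 1, 26, 33, 27, 34]
Partition 2: pivot=1 at index 1 -> [1, 1, 8, 26, 33, 27, 34]
Partition 3: pivot=34 at index 6 -> [1, 1, 8, 26, 33, 27, 34]
Partition 4: pivot=27 at index 4 -> [1, 1, 8, 26, 27, 33, 34]


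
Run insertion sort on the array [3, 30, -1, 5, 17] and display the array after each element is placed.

First element 3 is already 'sorted'
Insert 30: shifted 0 elements -> [3, 30, -1, 5, 17]
Insert -1: shifted 2 elements -> [-1, 3, 30, 5, 17]
Insert 5: shifted 1 elements -> [-1, 3, 5, 30, 17]
Insert 17: shifted 1 elements -> [-1, 3, 5, 17, 30]


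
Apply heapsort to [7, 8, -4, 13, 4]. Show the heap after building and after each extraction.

Build heap: [13, 8, -4, 7, 4]
Extract 13: [8, 7, -4, 4, 13]
Extract 8: [7, 4, -4, 8, 13]
Extract 7: [4, -4, 7, 8, 13]
Extract 4: [-4, 4, 7, 8, 13]


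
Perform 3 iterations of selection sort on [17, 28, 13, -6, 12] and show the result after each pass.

Pass 1: Select minimum -6 at index 3, swap -> [-6, 28, 13, 17, 12]
Pass 2: Select minimum 12 at index 4, swap -> [-6, 12, 13, 17, 28]
Pass 3: Select minimum 13 at index 2, swap -> [-6, 12, 13, 17, 28]


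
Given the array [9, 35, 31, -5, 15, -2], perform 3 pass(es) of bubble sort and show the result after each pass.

After pass 1: [9, 31, -5, 15, -2, 35] (4 swaps)
After pass 2: [9, -5, 15, -2, 31, 35] (3 swaps)
After pass 3: [-5, 9, -2, 15, 31, 35] (2 swaps)
Total swaps: 9


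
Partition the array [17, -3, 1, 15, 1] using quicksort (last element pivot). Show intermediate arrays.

Partition 1: pivot=1 at index 2 -> [-3, 1, 1, 15, 17]
Partition 2: pivot=1 at index 1 -> [-3, 1, 1, 15, 17]
Partition 3: pivot=17 at index 4 -> [-3, 1, 1, 15, 17]


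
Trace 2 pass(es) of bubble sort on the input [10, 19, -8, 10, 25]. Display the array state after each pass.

After pass 1: [10, -8, 10, 19, 25] (2 swaps)
After pass 2: [-8, 10, 10, 19, 25] (1 swaps)
Total swaps: 3


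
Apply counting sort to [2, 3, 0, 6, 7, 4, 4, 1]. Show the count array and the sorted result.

Count array: [1, 1, 1, 1, 2, 0, 1, 1]
(count[i] = number of elements equal to i)
Cumulative count: [1, 2, 3, 4, 6, 6, 7, 8]
Sorted: [0, 1, 2, 3, 4, 4, 6, 7]


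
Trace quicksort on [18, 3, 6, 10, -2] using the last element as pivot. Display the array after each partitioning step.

Partition 1: pivot=-2 at index 0 -> [-2, 3, 6, 10, 18]
Partition 2: pivot=18 at index 4 -> [-2, 3, 6, 10, 18]
Partition 3: pivot=10 at index 3 -> [-2, 3, 6, 10, 18]
Partition 4: pivot=6 at index 2 -> [-2, 3, 6, 10, 18]


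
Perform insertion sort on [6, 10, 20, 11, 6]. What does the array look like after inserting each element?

First element 6 is already 'sorted'
Insert 10: shifted 0 elements -> [6, 10, 20, 11, 6]
Insert 20: shifted 0 elements -> [6, 10, 20, 11, 6]
Insert 11: shifted 1 elements -> [6, 10, 11, 20, 6]
Insert 6: shifted 3 elements -> [6, 6, 10, 11, 20]


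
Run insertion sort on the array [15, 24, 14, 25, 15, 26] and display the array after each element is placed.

First element 15 is already 'sorted'
Insert 24: shifted 0 elements -> [15, 24, 14, 25, 15, 26]
Insert 14: shifted 2 elements -> [14, 15, 24, 25, 15, 26]
Insert 25: shifted 0 elements -> [14, 15, 24, 25, 15, 26]
Insert 15: shifted 2 elements -> [14, 15, 15, 24, 25, 26]
Insert 26: shifted 0 elements -> [14, 15, 15, 24, 25, 26]


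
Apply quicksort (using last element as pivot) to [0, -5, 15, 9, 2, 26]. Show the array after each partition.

Partition 1: pivot=26 at index 5 -> [0, -5, 15, 9, 2, 26]
Partition 2: pivot=2 at index 2 -> [0, -5, 2, 9, 15, 26]
Partition 3: pivot=-5 at index 0 -> [-5, 0, 2, 9, 15, 26]
Partition 4: pivot=15 at index 4 -> [-5, 0, 2, 9, 15, 26]


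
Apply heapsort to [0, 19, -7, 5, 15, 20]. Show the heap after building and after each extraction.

Build heap: [20, 19, 0, 5, 15, -7]
Extract 20: [19, 15, 0, 5, -7, 20]
Extract 19: [15, 5, 0, -7, 19, 20]
Extract 15: [5, -7, 0, 15, 19, 20]
Extract 5: [0, -7, 5, 15, 19, 20]
Extract 0: [-7, 0, 5, 15, 19, 20]


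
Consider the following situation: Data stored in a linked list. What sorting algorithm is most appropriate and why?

Best choice: Merge sort
Reason: Merge sort doesn't require random access; can be done in O(1) extra space for linked lists


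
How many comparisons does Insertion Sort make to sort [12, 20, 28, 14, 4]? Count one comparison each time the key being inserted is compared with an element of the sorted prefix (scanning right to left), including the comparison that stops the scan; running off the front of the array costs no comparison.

Insert 20: 12 <= 20 (stop) = 1 comparison(s) -> [12, 20, 28, 14, 4]
Insert 28: 20 <= 28 (stop) = 1 comparison(s) -> [12, 20, 28, 14, 4]
Insert 14: 28 > 14 (shift), 20 > 14 (shift), 12 <= 14 (stop) = 3 comparison(s) -> [12, 14, 20, 28, 4]
Insert 4: 28 > 4 (shift), 20 > 4 (shift), 14 > 4 (shift), 12 > 4 (shift), reached front = 4 comparison(s) -> [4, 12, 14, 20, 28]
Total comparisons: 1 + 1 + 3 + 4 = 9


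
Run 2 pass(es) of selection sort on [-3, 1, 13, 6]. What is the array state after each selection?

Pass 1: Select minimum -3 at index 0, swap -> [-3, 1, 13, 6]
Pass 2: Select minimum 1 at index 1, swap -> [-3, 1, 13, 6]


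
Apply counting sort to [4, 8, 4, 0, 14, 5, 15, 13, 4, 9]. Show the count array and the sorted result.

Count array: [1, 0, 0, 0, 3, 1, 0, 0, 1, 1, 0, 0, 0, 1, 1, 1]
(count[i] = number of elements equal to i)
Cumulative count: [1, 1, 1, 1, 4, 5, 5, 5, 6, 7, 7, 7, 7, 8, 9, 10]
Sorted: [0, 4, 4, 4, 5, 8, 9, 13, 14, 15]


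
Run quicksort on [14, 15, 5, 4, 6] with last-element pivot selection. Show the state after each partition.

Partition 1: pivot=6 at index 2 -> [5, 4, 6, 15, 14]
Partition 2: pivot=4 at index 0 -> [4, 5, 6, 15, 14]
Partition 3: pivot=14 at index 3 -> [4, 5, 6, 14, 15]


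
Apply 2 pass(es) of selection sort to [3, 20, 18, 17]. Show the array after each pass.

Pass 1: Select minimum 3 at index 0, swap -> [3, 20, 18, 17]
Pass 2: Select minimum 17 at index 3, swap -> [3, 17, 18, 20]


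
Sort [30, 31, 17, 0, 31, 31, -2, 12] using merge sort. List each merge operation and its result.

Divide and conquer:
  Merge [30] + [31] -> [30, 31]
  Merge [17] + [0] -> [0, 17]
  Merge [30, 31] + [0, 17] -> [0, 17, 30, 31]
  Merge [31] + [31] -> [31, 31]
  Merge [-2] + [12] -> [-2, 12]
  Merge [31, 31] + [-2, 12] -> [-2, 12, 31, 31]
  Merge [0, 17, 30, 31] + [-2, 12, 31, 31] -> [-2, 0, 12, 17, 30, 31, 31, 31]


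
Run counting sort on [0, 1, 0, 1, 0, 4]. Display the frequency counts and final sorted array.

Count array: [3, 2, 0, 0, 1]
(count[i] = number of elements equal to i)
Cumulative count: [3, 5, 5, 5, 6]
Sorted: [0, 0, 0, 1, 1, 4]


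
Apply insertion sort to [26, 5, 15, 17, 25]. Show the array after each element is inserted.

First element 26 is already 'sorted'
Insert 5: shifted 1 elements -> [5, 26, 15, 17, 25]
Insert 15: shifted 1 elements -> [5, 15, 26, 17, 25]
Insert 17: shifted 1 elements -> [5, 15, 17, 26, 25]
Insert 25: shifted 1 elements -> [5, 15, 17, 25, 26]


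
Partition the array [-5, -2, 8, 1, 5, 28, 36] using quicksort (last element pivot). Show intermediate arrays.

Partition 1: pivot=36 at index 6 -> [-5, -2, 8, 1, 5, 28, 36]
Partition 2: pivot=28 at index 5 -> [-5, -2, 8, 1, 5, 28, 36]
Partition 3: pivot=5 at index 3 -> [-5, -2, 1, 5, 8, 28, 36]
Partition 4: pivot=1 at index 2 -> [-5, -2, 1, 5, 8, 28, 36]
Partition 5: pivot=-2 at index 1 -> [-5, -2, 1, 5, 8, 28, 36]


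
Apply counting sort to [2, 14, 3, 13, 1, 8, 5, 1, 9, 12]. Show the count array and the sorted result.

Count array: [0, 2, 1, 1, 0, 1, 0, 0, 1, 1, 0, 0, 1, 1, 1]
(count[i] = number of elements equal to i)
Cumulative count: [0, 2, 3, 4, 4, 5, 5, 5, 6, 7, 7, 7, 8, 9, 10]
Sorted: [1, 1, 2, 3, 5, 8, 9, 12, 13, 14]


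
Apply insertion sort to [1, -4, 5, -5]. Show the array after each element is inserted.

First element 1 is already 'sorted'
Insert -4: shifted 1 elements -> [-4, 1, 5, -5]
Insert 5: shifted 0 elements -> [-4, 1, 5, -5]
Insert -5: shifted 3 elements -> [-5, -4, 1, 5]


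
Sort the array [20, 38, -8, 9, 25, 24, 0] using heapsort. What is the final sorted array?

Build heap: [38, 25, 24, 9, 20, -8, 0]
Extract 38: [25, 20, 24, 9, 0, -8, 38]
Extract 25: [24, 20, -8, 9, 0, 25, 38]
Extract 24: [20, 9, -8, 0, 24, 25, 38]
Extract 20: [9, 0, -8, 20, 24, 25, 38]
Extract 9: [0, -8, 9, 20, 24, 25, 38]
Extract 0: [-8, 0, 9, 20, 24, 25, 38]


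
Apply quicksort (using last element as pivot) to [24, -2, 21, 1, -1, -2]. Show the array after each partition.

Partition 1: pivot=-2 at index 1 -> [-2, -2, 21, 1, -1, 24]
Partition 2: pivot=24 at index 5 -> [-2, -2, 21, 1, -1, 24]
Partition 3: pivot=-1 at index 2 -> [-2, -2, -1, 1, 21, 24]
Partition 4: pivot=21 at index 4 -> [-2, -2, -1, 1, 21, 24]


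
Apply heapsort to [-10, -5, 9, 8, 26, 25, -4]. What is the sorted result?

Build heap: [26, 8, 25, -10, -5, 9, -4]
Extract 26: [25, 8, 9, -10, -5, -4, 26]
Extract 25: [9, 8, -4, -10, -5, 25, 26]
Extract 9: [8, -5, -4, -10, 9, 25, 26]
Extract 8: [-4, -5, -10, 8, 9, 25, 26]
Extract -4: [-5, -10, -4, 8, 9, 25, 26]
Extract -5: [-10, -5, -4, 8, 9, 25, 26]


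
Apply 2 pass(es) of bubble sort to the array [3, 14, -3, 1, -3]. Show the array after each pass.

After pass 1: [3, -3, 1, -3, 14] (3 swaps)
After pass 2: [-3, 1, -3, 3, 14] (3 swaps)
Total swaps: 6


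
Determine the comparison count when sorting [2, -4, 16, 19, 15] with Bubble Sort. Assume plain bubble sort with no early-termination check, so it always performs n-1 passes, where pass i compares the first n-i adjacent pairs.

Pass 1: compare adjacent pairs (0,1)..(3,4) = 4 comparison(s), 2 swap(s) -> [-4, 2, 16, 15, 19]
Pass 2: compare adjacent pairs (0,1)..(2,3) = 3 comparison(s), 1 swap(s) -> [-4, 2, 15, 16, 19]
Pass 3: compare adjacent pairs (0,1)..(1,2) = 2 comparison(s), 0 swap(s) -> [-4, 2, 15, 16, 19]
Pass 4: compare adjacent pairs (0,1)..(0,1) = 1 comparison(s), 0 swap(s) -> [-4, 2, 15, 16, 19]
Total comparisons: 4 + 3 + 2 + 1 = 10


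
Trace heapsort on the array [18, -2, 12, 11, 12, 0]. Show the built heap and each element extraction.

Build heap: [18, 12, 12, 11, -2, 0]
Extract 18: [12, 11, 12, 0, -2, 18]
Extract 12: [12, 11, -2, 0, 12, 18]
Extract 12: [11, 0, -2, 12, 12, 18]
Extract 11: [0, -2, 11, 12, 12, 18]
Extract 0: [-2, 0, 11, 12, 12, 18]


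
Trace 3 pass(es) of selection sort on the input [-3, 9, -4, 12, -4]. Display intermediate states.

Pass 1: Select minimum -4 at index 2, swap -> [-4, 9, -3, 12, -4]
Pass 2: Select minimum -4 at index 4, swap -> [-4, -4, -3, 12, 9]
Pass 3: Select minimum -3 at index 2, swap -> [-4, -4, -3, 12, 9]


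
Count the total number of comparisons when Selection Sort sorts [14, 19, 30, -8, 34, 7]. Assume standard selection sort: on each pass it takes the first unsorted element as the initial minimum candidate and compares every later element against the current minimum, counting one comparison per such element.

Pass 1: scan indices 1..5 for the minimum = 5 comparison(s); min is -8, place at index 0 -> [-8, 19, 30, 14, 34, 7]
Pass 2: scan indices 2..5 for the minimum = 4 comparison(s); min is 7, place at index 1 -> [-8, 7, 30, 14, 34, 19]
Pass 3: scan indices 3..5 for the minimum = 3 comparison(s); min is 14, place at index 2 -> [-8, 7, 14, 30, 34, 19]
Pass 4: scan indices 4..5 for the minimum = 2 comparison(s); min is 19, place at index 3 -> [-8, 7, 14, 19, 34, 30]
Pass 5: scan indices 5..5 for the minimum = 1 comparison(s); min is 30, place at index 4 -> [-8, 7, 14, 19, 30, 34]
Selection sort always scans the whole unsorted suffix, so the count is (n-1) + (n-2) + ... + 1 = n(n-1)/2 = 6*5/2 = 15 regardless of the input order.
Total comparisons: 5 + 4 + 3 + 2 + 1 = 15


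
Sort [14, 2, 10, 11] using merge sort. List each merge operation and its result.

Divide and conquer:
  Merge [14] + [2] -> [2, 14]
  Merge [10] + [11] -> [10, 11]
  Merge [2, 14] + [10, 11] -> [2, 10, 11, 14]


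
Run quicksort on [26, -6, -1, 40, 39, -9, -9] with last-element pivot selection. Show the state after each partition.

Partition 1: pivot=-9 at index 1 -> [-9, -9, -1, 40, 39, 26, -6]
Partition 2: pivot=-6 at index 2 -> [-9, -9, -6, 40, 39, 26, -1]
Partition 3: pivot=-1 at index 3 -> [-9, -9, -6, -1, 39, 26, 40]
Partition 4: pivot=40 at index 6 -> [-9, -9, -6, -1, 39, 26, 40]
Partition 5: pivot=26 at index 4 -> [-9, -9, -6, -1, 26, 39, 40]


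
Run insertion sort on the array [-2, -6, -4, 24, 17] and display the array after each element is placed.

First element -2 is already 'sorted'
Insert -6: shifted 1 elements -> [-6, -2, -4, 24, 17]
Insert -4: shifted 1 elements -> [-6, -4, -2, 24, 17]
Insert 24: shifted 0 elements -> [-6, -4, -2, 24, 17]
Insert 17: shifted 1 elements -> [-6, -4, -2, 17, 24]


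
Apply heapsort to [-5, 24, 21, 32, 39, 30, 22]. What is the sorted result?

Build heap: [39, 32, 30, -5, 24, 21, 22]
Extract 39: [32, 24, 30, -5, 22, 21, 39]
Extract 32: [30, 24, 21, -5, 22, 32, 39]
Extract 30: [24, 22, 21, -5, 30, 32, 39]
Extract 24: [22, -5, 21, 24, 30, 32, 39]
Extract 22: [21, -5, 22, 24, 30, 32, 39]
Extract 21: [-5, 21, 22, 24, 30, 32, 39]


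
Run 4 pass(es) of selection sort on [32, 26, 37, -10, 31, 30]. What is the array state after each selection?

Pass 1: Select minimum -10 at index 3, swap -> [-10, 26, 37, 32, 31, 30]
Pass 2: Select minimum 26 at index 1, swap -> [-10, 26, 37, 32, 31, 30]
Pass 3: Select minimum 30 at index 5, swap -> [-10, 26, 30, 32, 31, 37]
Pass 4: Select minimum 31 at index 4, swap -> [-10, 26, 30, 31, 32, 37]


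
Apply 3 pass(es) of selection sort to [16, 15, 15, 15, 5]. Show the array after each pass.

Pass 1: Select minimum 5 at index 4, swap -> [5, 15, 15, 15, 16]
Pass 2: Select minimum 15 at index 1, swap -> [5, 15, 15, 15, 16]
Pass 3: Select minimum 15 at index 2, swap -> [5, 15, 15, 15, 16]


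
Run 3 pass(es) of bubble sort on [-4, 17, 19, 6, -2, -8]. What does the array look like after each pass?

After pass 1: [-4, 17, 6, -2, -8, 19] (3 swaps)
After pass 2: [-4, 6, -2, -8, 17, 19] (3 swaps)
After pass 3: [-4, -2, -8, 6, 17, 19] (2 swaps)
Total swaps: 8


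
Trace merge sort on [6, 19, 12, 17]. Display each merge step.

Divide and conquer:
  Merge [6] + [19] -> [6, 19]
  Merge [12] + [17] -> [12, 17]
  Merge [6, 19] + [12, 17] -> [6, 12, 17, 19]


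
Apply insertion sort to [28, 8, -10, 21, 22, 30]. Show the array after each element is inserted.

First element 28 is already 'sorted'
Insert 8: shifted 1 elements -> [8, 28, -10, 21, 22, 30]
Insert -10: shifted 2 elements -> [-10, 8, 28, 21, 22, 30]
Insert 21: shifted 1 elements -> [-10, 8, 21, 28, 22, 30]
Insert 22: shifted 1 elements -> [-10, 8, 21, 22, 28, 30]
Insert 30: shifted 0 elements -> [-10, 8, 21, 22, 28, 30]


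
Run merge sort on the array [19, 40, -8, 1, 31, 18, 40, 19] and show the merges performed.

Divide and conquer:
  Merge [19] + [40] -> [19, 40]
  Merge [-8] + [1] -> [-8, 1]
  Merge [19, 40] + [-8, 1] -> [-8, 1, 19, 40]
  Merge [31] + [18] -> [18, 31]
  Merge [40] + [19] -> [19, 40]
  Merge [18, 31] + [19, 40] -> [18, 19, 31, 40]
  Merge [-8, 1, 19, 40] + [18, 19, 31, 40] -> [-8, 1, 18, 19, 19, 31, 40, 40]


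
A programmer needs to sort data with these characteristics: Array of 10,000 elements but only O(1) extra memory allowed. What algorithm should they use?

Best choice: Heapsort
Reason: Heapsort rearranges the array in place using O(1) auxiliary space and still guarantees O(n log n) time; quicksort partitions in place but needs Theta(log n) stack space for recursion (O(n) in the worst case), and mergesort requires O(n) auxiliary space


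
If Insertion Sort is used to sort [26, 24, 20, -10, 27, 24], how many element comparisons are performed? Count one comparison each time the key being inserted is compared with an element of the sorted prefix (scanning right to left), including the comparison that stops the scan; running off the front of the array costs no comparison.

Insert 24: 26 > 24 (shift), reached front = 1 comparison(s) -> [24, 26, 20, -10, 27, 24]
Insert 20: 26 > 20 (shift), 24 > 20 (shift), reached front = 2 comparison(s) -> [20, 24, 26, -10, 27, 24]
Insert -10: 26 > -10 (shift), 24 > -10 (shift), 20 > -10 (shift), reached front = 3 comparison(s) -> [-10, 20, 24, 26, 27, 24]
Insert 27: 26 <= 27 (stop) = 1 comparison(s) -> [-10, 20, 24, 26, 27, 24]
Insert 24: 27 > 24 (shift), 26 > 24 (shift), 24 <= 24 (stop) = 3 comparison(s) -> [-10, 20, 24, 24, 26, 27]
Total comparisons: 1 + 2 + 3 + 1 + 3 = 10


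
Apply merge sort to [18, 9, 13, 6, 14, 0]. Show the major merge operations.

Divide and conquer:
  Merge [9] + [13] -> [9, 13]
  Merge [18] + [9, 13] -> [9, 13, 18]
  Merge [14] + [0] -> [0, 14]
  Merge [6] + [0, 14] -> [0, 6, 14]
  Merge [9, 13, 18] + [0, 6, 14] -> [0, 6, 9, 13, 14, 18]


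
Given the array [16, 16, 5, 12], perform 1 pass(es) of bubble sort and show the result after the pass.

After pass 1: [16, 5, 12, 16] (2 swaps)
Total swaps: 2


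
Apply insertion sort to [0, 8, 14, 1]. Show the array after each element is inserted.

First element 0 is already 'sorted'
Insert 8: shifted 0 elements -> [0, 8, 14, 1]
Insert 14: shifted 0 elements -> [0, 8, 14, 1]
Insert 1: shifted 2 elements -> [0, 1, 8, 14]


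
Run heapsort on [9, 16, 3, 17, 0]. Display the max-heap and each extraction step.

Build heap: [17, 16, 3, 9, 0]
Extract 17: [16, 9, 3, 0, 17]
Extract 16: [9, 0, 3, 16, 17]
Extract 9: [3, 0, 9, 16, 17]
Extract 3: [0, 3, 9, 16, 17]


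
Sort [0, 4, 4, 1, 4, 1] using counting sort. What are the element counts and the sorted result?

Count array: [1, 2, 0, 0, 3]
(count[i] = number of elements equal to i)
Cumulative count: [1, 3, 3, 3, 6]
Sorted: [0, 1, 1, 4, 4, 4]


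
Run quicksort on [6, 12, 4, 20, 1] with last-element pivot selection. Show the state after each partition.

Partition 1: pivot=1 at index 0 -> [1, 12, 4, 20, 6]
Partition 2: pivot=6 at index 2 -> [1, 4, 6, 20, 12]
Partition 3: pivot=12 at index 3 -> [1, 4, 6, 12, 20]


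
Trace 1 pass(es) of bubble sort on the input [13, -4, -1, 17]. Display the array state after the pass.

After pass 1: [-4, -1, 13, 17] (2 swaps)
Total swaps: 2


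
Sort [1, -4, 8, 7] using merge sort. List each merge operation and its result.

Divide and conquer:
  Merge [1] + [-4] -> [-4, 1]
  Merge [8] + [7] -> [7, 8]
  Merge [-4, 1] + [7, 8] -> [-4, 1, 7, 8]


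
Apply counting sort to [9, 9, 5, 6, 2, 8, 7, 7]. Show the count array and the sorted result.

Count array: [0, 0, 1, 0, 0, 1, 1, 2, 1, 2]
(count[i] = number of elements equal to i)
Cumulative count: [0, 0, 1, 1, 1, 2, 3, 5, 6, 8]
Sorted: [2, 5, 6, 7, 7, 8, 9, 9]


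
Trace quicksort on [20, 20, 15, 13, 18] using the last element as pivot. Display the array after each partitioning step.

Partition 1: pivot=18 at index 2 -> [15, 13, 18, 20, 20]
Partition 2: pivot=13 at index 0 -> [13, 15, 18, 20, 20]
Partition 3: pivot=20 at index 4 -> [13, 15, 18, 20, 20]


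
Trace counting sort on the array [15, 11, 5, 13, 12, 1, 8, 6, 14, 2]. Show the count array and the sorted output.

Count array: [0, 1, 1, 0, 0, 1, 1, 0, 1, 0, 0, 1, 1, 1, 1, 1]
(count[i] = number of elements equal to i)
Cumulative count: [0, 1, 2, 2, 2, 3, 4, 4, 5, 5, 5, 6, 7, 8, 9, 10]
Sorted: [1, 2, 5, 6, 8, 11, 12, 13, 14, 15]


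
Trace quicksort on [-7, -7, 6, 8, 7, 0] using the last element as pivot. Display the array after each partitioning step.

Partition 1: pivot=0 at index 2 -> [-7, -7, 0, 8, 7, 6]
Partition 2: pivot=-7 at index 1 -> [-7, -7, 0, 8, 7, 6]
Partition 3: pivot=6 at index 3 -> [-7, -7, 0, 6, 7, 8]
Partition 4: pivot=8 at index 5 -> [-7, -7, 0, 6, 7, 8]


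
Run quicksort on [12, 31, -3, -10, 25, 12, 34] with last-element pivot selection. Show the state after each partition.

Partition 1: pivot=34 at index 6 -> [12, 31, -3, -10, 25, 12, 34]
Partition 2: pivot=12 at index 3 -> [12, -3, -10, 12, 25, 31, 34]
Partition 3: pivot=-10 at index 0 -> [-10, -3, 12, 12, 25, 31, 34]
Partition 4: pivot=12 at index 2 -> [-10, -3, 12, 12, 25, 31, 34]
Partition 5: pivot=31 at index 5 -> [-10, -3, 12, 12, 25, 31, 34]


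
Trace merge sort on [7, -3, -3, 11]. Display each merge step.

Divide and conquer:
  Merge [7] + [-3] -> [-3, 7]
  Merge [-3] + [11] -> [-3, 11]
  Merge [-3, 7] + [-3, 11] -> [-3, -3, 7, 11]


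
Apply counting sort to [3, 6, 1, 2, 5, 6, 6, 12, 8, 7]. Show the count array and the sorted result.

Count array: [0, 1, 1, 1, 0, 1, 3, 1, 1, 0, 0, 0, 1]
(count[i] = number of elements equal to i)
Cumulative count: [0, 1, 2, 3, 3, 4, 7, 8, 9, 9, 9, 9, 10]
Sorted: [1, 2, 3, 5, 6, 6, 6, 7, 8, 12]


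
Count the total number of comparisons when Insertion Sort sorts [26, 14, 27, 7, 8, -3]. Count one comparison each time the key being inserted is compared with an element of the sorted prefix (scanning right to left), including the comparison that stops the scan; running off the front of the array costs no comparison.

Insert 14: 26 > 14 (shift), reached front = 1 comparison(s) -> [14, 26, 27, 7, 8, -3]
Insert 27: 26 <= 27 (stop) = 1 comparison(s) -> [14, 26, 27, 7, 8, -3]
Insert 7: 27 > 7 (shift), 26 > 7 (shift), 14 > 7 (shift), reached front = 3 comparison(s) -> [7, 14, 26, 27, 8, -3]
Insert 8: 27 > 8 (shift), 26 > 8 (shift), 14 > 8 (shift), 7 <= 8 (stop) = 4 comparison(s) -> [7, 8, 14, 26, 27, -3]
Insert -3: 27 > -3 (shift), 26 > -3 (shift), 14 > -3 (shift), 8 > -3 (shift), 7 > -3 (shift), reached front = 5 comparison(s) -> [-3, 7, 8, 14, 26, 27]
Total comparisons: 1 + 1 + 3 + 4 + 5 = 14


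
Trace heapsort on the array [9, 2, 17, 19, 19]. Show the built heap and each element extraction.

Build heap: [19, 19, 17, 2, 9]
Extract 19: [19, 9, 17, 2, 19]
Extract 19: [17, 9, 2, 19, 19]
Extract 17: [9, 2, 17, 19, 19]
Extract 9: [2, 9, 17, 19, 19]


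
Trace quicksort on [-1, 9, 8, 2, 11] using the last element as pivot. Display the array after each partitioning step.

Partition 1: pivot=11 at index 4 -> [-1, 9, 8, 2, 11]
Partition 2: pivot=2 at index 1 -> [-1, 2, 8, 9, 11]
Partition 3: pivot=9 at index 3 -> [-1, 2, 8, 9, 11]


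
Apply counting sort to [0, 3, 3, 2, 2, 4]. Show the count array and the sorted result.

Count array: [1, 0, 2, 2, 1]
(count[i] = number of elements equal to i)
Cumulative count: [1, 1, 3, 5, 6]
Sorted: [0, 2, 2, 3, 3, 4]


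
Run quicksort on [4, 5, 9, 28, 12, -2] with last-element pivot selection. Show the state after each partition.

Partition 1: pivot=-2 at index 0 -> [-2, 5, 9, 28, 12, 4]
Partition 2: pivot=4 at index 1 -> [-2, 4, 9, 28, 12, 5]
Partition 3: pivot=5 at index 2 -> [-2, 4, 5, 28, 12, 9]
Partition 4: pivot=9 at index 3 -> [-2, 4, 5, 9, 12, 28]
Partition 5: pivot=28 at index 5 -> [-2, 4, 5, 9, 12, 28]


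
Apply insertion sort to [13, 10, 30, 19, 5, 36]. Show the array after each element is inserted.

First element 13 is already 'sorted'
Insert 10: shifted 1 elements -> [10, 13, 30, 19, 5, 36]
Insert 30: shifted 0 elements -> [10, 13, 30, 19, 5, 36]
Insert 19: shifted 1 elements -> [10, 13, 19, 30, 5, 36]
Insert 5: shifted 4 elements -> [5, 10, 13, 19, 30, 36]
Insert 36: shifted 0 elements -> [5, 10, 13, 19, 30, 36]


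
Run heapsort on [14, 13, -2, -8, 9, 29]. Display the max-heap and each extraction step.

Build heap: [29, 13, 14, -8, 9, -2]
Extract 29: [14, 13, -2, -8, 9, 29]
Extract 14: [13, 9, -2, -8, 14, 29]
Extract 13: [9, -8, -2, 13, 14, 29]
Extract 9: [-2, -8, 9, 13, 14, 29]
Extract -2: [-8, -2, 9, 13, 14, 29]


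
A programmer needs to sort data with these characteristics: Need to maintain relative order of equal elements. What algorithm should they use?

Best choice: Merge sort or Insertion sort
Reason: Both are stable; quicksort and heapsort are not stable


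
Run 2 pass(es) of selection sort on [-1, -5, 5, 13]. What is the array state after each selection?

Pass 1: Select minimum -5 at index 1, swap -> [-5, -1, 5, 13]
Pass 2: Select minimum -1 at index 1, swap -> [-5, -1, 5, 13]


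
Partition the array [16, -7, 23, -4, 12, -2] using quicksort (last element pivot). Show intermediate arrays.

Partition 1: pivot=-2 at index 2 -> [-7, -4, -2, 16, 12, 23]
Partition 2: pivot=-4 at index 1 -> [-7, -4, -2, 16, 12, 23]
Partition 3: pivot=23 at index 5 -> [-7, -4, -2, 16, 12, 23]
Partition 4: pivot=12 at index 3 -> [-7, -4, -2, 12, 16, 23]


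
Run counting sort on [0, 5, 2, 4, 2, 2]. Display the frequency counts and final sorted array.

Count array: [1, 0, 3, 0, 1, 1]
(count[i] = number of elements equal to i)
Cumulative count: [1, 1, 4, 4, 5, 6]
Sorted: [0, 2, 2, 2, 4, 5]


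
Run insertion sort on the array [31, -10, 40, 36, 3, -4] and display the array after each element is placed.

First element 31 is already 'sorted'
Insert -10: shifted 1 elements -> [-10, 31, 40, 36, 3, -4]
Insert 40: shifted 0 elements -> [-10, 31, 40, 36, 3, -4]
Insert 36: shifted 1 elements -> [-10, 31, 36, 40, 3, -4]
Insert 3: shifted 3 elements -> [-10, 3, 31, 36, 40, -4]
Insert -4: shifted 4 elements -> [-10, -4, 3, 31, 36, 40]


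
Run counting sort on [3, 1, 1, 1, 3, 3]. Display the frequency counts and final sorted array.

Count array: [0, 3, 0, 3]
(count[i] = number of elements equal to i)
Cumulative count: [0, 3, 3, 6]
Sorted: [1, 1, 1, 3, 3, 3]


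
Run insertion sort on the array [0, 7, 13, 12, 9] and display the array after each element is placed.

First element 0 is already 'sorted'
Insert 7: shifted 0 elements -> [0, 7, 13, 12, 9]
Insert 13: shifted 0 elements -> [0, 7, 13, 12, 9]
Insert 12: shifted 1 elements -> [0, 7, 12, 13, 9]
Insert 9: shifted 2 elements -> [0, 7, 9, 12, 13]


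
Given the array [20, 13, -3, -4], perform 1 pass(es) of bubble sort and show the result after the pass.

After pass 1: [13, -3, -4, 20] (3 swaps)
Total swaps: 3


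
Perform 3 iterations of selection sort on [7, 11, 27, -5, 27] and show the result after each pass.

Pass 1: Select minimum -5 at index 3, swap -> [-5, 11, 27, 7, 27]
Pass 2: Select minimum 7 at index 3, swap -> [-5, 7, 27, 11, 27]
Pass 3: Select minimum 11 at index 3, swap -> [-5, 7, 11, 27, 27]


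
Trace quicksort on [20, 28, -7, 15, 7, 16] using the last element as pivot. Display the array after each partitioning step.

Partition 1: pivot=16 at index 3 -> [-7, 15, 7, 16, 20, 28]
Partition 2: pivot=7 at index 1 -> [-7, 7, 15, 16, 20, 28]
Partition 3: pivot=28 at index 5 -> [-7, 7, 15, 16, 20, 28]


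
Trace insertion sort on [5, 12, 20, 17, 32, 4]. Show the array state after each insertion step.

First element 5 is already 'sorted'
Insert 12: shifted 0 elements -> [5, 12, 20, 17, 32, 4]
Insert 20: shifted 0 elements -> [5, 12, 20, 17, 32, 4]
Insert 17: shifted 1 elements -> [5, 12, 17, 20, 32, 4]
Insert 32: shifted 0 elements -> [5, 12, 17, 20, 32, 4]
Insert 4: shifted 5 elements -> [4, 5, 12, 17, 20, 32]


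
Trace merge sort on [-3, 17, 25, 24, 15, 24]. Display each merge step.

Divide and conquer:
  Merge [17] + [25] -> [17, 25]
  Merge [-3] + [17, 25] -> [-3, 17, 25]
  Merge [15] + [24] -> [15, 24]
  Merge [24] + [15, 24] -> [15, 24, 24]
  Merge [-3, 17, 25] + [15, 24, 24] -> [-3, 15, 17, 24, 24, 25]


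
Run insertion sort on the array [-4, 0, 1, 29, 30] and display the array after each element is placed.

First element -4 is already 'sorted'
Insert 0: shifted 0 elements -> [-4, 0, 1, 29, 30]
Insert 1: shifted 0 elements -> [-4, 0, 1, 29, 30]
Insert 29: shifted 0 elements -> [-4, 0, 1, 29, 30]
Insert 30: shifted 0 elements -> [-4, 0, 1, 29, 30]


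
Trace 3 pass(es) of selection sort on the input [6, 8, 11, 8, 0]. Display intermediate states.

Pass 1: Select minimum 0 at index 4, swap -> [0, 8, 11, 8, 6]
Pass 2: Select minimum 6 at index 4, swap -> [0, 6, 11, 8, 8]
Pass 3: Select minimum 8 at index 3, swap -> [0, 6, 8, 11, 8]


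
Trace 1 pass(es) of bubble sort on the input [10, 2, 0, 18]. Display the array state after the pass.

After pass 1: [2, 0, 10, 18] (2 swaps)
Total swaps: 2


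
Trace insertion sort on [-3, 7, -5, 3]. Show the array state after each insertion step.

First element -3 is already 'sorted'
Insert 7: shifted 0 elements -> [-3, 7, -5, 3]
Insert -5: shifted 2 elements -> [-5, -3, 7, 3]
Insert 3: shifted 1 elements -> [-5, -3, 3, 7]


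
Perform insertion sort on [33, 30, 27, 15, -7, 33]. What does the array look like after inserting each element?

First element 33 is already 'sorted'
Insert 30: shifted 1 elements -> [30, 33, 27, 15, -7, 33]
Insert 27: shifted 2 elements -> [27, 30, 33, 15, -7, 33]
Insert 15: shifted 3 elements -> [15, 27, 30, 33, -7, 33]
Insert -7: shifted 4 elements -> [-7, 15, 27, 30, 33, 33]
Insert 33: shifted 0 elements -> [-7, 15, 27, 30, 33, 33]


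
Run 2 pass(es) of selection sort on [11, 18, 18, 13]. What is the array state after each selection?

Pass 1: Select minimum 11 at index 0, swap -> [11, 18, 18, 13]
Pass 2: Select minimum 13 at index 3, swap -> [11, 13, 18, 18]


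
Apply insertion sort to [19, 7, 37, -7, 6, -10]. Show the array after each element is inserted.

First element 19 is already 'sorted'
Insert 7: shifted 1 elements -> [7, 19, 37, -7, 6, -10]
Insert 37: shifted 0 elements -> [7, 19, 37, -7, 6, -10]
Insert -7: shifted 3 elements -> [-7, 7, 19, 37, 6, -10]
Insert 6: shifted 3 elements -> [-7, 6, 7, 19, 37, -10]
Insert -10: shifted 5 elements -> [-10, -7, 6, 7, 19, 37]


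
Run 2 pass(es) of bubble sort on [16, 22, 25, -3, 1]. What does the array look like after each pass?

After pass 1: [16, 22, -3, 1, 25] (2 swaps)
After pass 2: [16, -3, 1, 22, 25] (2 swaps)
Total swaps: 4


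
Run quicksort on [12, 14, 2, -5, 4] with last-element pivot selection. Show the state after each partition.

Partition 1: pivot=4 at index 2 -> [2, -5, 4, 14, 12]
Partition 2: pivot=-5 at index 0 -> [-5, 2, 4, 14, 12]
Partition 3: pivot=12 at index 3 -> [-5, 2, 4, 12, 14]


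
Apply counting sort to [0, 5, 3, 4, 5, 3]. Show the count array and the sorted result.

Count array: [1, 0, 0, 2, 1, 2]
(count[i] = number of elements equal to i)
Cumulative count: [1, 1, 1, 3, 4, 6]
Sorted: [0, 3, 3, 4, 5, 5]


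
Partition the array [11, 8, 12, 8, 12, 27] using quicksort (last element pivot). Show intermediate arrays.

Partition 1: pivot=27 at index 5 -> [11, 8, 12, 8, 12, 27]
Partition 2: pivot=12 at index 4 -> [11, 8, 12, 8, 12, 27]
Partition 3: pivot=8 at index 1 -> [8, 8, 12, 11, 12, 27]
Partition 4: pivot=11 at index 2 -> [8, 8, 11, 12, 12, 27]


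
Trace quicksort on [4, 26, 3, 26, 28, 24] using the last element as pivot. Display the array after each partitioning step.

Partition 1: pivot=24 at index 2 -> [4, 3, 24, 26, 28, 26]
Partition 2: pivot=3 at index 0 -> [3, 4, 24, 26, 28, 26]
Partition 3: pivot=26 at index 4 -> [3, 4, 24, 26, 26, 28]


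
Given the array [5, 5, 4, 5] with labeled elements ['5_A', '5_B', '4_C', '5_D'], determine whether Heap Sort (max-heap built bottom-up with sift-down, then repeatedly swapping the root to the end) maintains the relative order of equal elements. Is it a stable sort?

Trace Heap Sort on the labeled array (the key is the number; the letter only tracks identity):
  Build max-heap: [5_A, 5_B, 4_C, 5_D]
  Swap root 5_A to index 3, re-heapify first 3 -> [5_D, 5_B, 4_C, 5_A]
  Swap root 5_D to index 2, re-heapify first 2 -> [5_B, 4_C, 5_D, 5_A]
  Swap root 5_B to index 1, re-heapify first 1 -> [4_C, 5_B, 5_D, 5_A]
Final order: [4_C, 5_B, 5_D, 5_A]
Equal keys:
  value 5: originally 5_A, 5_B, 5_D; after sorting 5_B, 5_D, 5_A -> order changed
Equal keys were reordered, so Heap Sort is not stable: heap construction and root-to-end swaps move elements without regard to the original order of equal keys. (One such input is enough; an unstable sort may happen to preserve order on other inputs, but it gives no guarantee.)
Answer: Not stable


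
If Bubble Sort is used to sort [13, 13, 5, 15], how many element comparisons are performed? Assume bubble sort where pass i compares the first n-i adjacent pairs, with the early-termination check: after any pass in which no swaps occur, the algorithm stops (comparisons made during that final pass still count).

Pass 1: compare adjacent pairs (0,1)..(2,3) = 3 comparison(s), 1 swap(s) -> [13, 5, 13, 15]
Pass 2: compare adjacent pairs (0,1)..(1,2) = 2 comparison(s), 1 swap(s) -> [5, 13, 13, 15]
Pass 3: compare adjacent pairs (0,1)..(0,1) = 1 comparison(s), 0 swap(s) -> [5, 13, 13, 15]
No swaps in this pass, so bubble sort stops here.
Total comparisons: 3 + 2 + 1 = 6


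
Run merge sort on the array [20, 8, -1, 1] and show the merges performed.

Divide and conquer:
  Merge [20] + [8] -> [8, 20]
  Merge [-1] + [1] -> [-1, 1]
  Merge [8, 20] + [-1, 1] -> [-1, 1, 8, 20]


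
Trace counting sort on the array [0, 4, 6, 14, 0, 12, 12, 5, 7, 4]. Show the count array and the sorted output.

Count array: [2, 0, 0, 0, 2, 1, 1, 1, 0, 0, 0, 0, 2, 0, 1]
(count[i] = number of elements equal to i)
Cumulative count: [2, 2, 2, 2, 4, 5, 6, 7, 7, 7, 7, 7, 9, 9, 10]
Sorted: [0, 0, 4, 4, 5, 6, 7, 12, 12, 14]


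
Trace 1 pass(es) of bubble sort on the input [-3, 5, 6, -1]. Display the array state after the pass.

After pass 1: [-3, 5, -1, 6] (1 swaps)
Total swaps: 1


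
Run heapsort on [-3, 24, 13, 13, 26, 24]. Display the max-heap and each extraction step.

Build heap: [26, 24, 24, 13, -3, 13]
Extract 26: [24, 13, 24, 13, -3, 26]
Extract 24: [24, 13, -3, 13, 24, 26]
Extract 24: [13, 13, -3, 24, 24, 26]
Extract 13: [13, -3, 13, 24, 24, 26]
Extract 13: [-3, 13, 13, 24, 24, 26]
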